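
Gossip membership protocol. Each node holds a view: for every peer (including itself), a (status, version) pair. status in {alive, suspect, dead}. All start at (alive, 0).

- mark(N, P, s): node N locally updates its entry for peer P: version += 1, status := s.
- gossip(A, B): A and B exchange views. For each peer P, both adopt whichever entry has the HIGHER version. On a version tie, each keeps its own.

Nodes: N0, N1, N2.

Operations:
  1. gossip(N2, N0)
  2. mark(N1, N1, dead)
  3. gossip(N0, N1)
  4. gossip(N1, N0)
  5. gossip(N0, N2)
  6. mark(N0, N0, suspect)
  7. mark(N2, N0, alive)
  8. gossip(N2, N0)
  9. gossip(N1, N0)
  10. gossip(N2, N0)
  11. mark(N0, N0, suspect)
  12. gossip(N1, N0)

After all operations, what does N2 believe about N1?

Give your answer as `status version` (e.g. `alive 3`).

Op 1: gossip N2<->N0 -> N2.N0=(alive,v0) N2.N1=(alive,v0) N2.N2=(alive,v0) | N0.N0=(alive,v0) N0.N1=(alive,v0) N0.N2=(alive,v0)
Op 2: N1 marks N1=dead -> (dead,v1)
Op 3: gossip N0<->N1 -> N0.N0=(alive,v0) N0.N1=(dead,v1) N0.N2=(alive,v0) | N1.N0=(alive,v0) N1.N1=(dead,v1) N1.N2=(alive,v0)
Op 4: gossip N1<->N0 -> N1.N0=(alive,v0) N1.N1=(dead,v1) N1.N2=(alive,v0) | N0.N0=(alive,v0) N0.N1=(dead,v1) N0.N2=(alive,v0)
Op 5: gossip N0<->N2 -> N0.N0=(alive,v0) N0.N1=(dead,v1) N0.N2=(alive,v0) | N2.N0=(alive,v0) N2.N1=(dead,v1) N2.N2=(alive,v0)
Op 6: N0 marks N0=suspect -> (suspect,v1)
Op 7: N2 marks N0=alive -> (alive,v1)
Op 8: gossip N2<->N0 -> N2.N0=(alive,v1) N2.N1=(dead,v1) N2.N2=(alive,v0) | N0.N0=(suspect,v1) N0.N1=(dead,v1) N0.N2=(alive,v0)
Op 9: gossip N1<->N0 -> N1.N0=(suspect,v1) N1.N1=(dead,v1) N1.N2=(alive,v0) | N0.N0=(suspect,v1) N0.N1=(dead,v1) N0.N2=(alive,v0)
Op 10: gossip N2<->N0 -> N2.N0=(alive,v1) N2.N1=(dead,v1) N2.N2=(alive,v0) | N0.N0=(suspect,v1) N0.N1=(dead,v1) N0.N2=(alive,v0)
Op 11: N0 marks N0=suspect -> (suspect,v2)
Op 12: gossip N1<->N0 -> N1.N0=(suspect,v2) N1.N1=(dead,v1) N1.N2=(alive,v0) | N0.N0=(suspect,v2) N0.N1=(dead,v1) N0.N2=(alive,v0)

Answer: dead 1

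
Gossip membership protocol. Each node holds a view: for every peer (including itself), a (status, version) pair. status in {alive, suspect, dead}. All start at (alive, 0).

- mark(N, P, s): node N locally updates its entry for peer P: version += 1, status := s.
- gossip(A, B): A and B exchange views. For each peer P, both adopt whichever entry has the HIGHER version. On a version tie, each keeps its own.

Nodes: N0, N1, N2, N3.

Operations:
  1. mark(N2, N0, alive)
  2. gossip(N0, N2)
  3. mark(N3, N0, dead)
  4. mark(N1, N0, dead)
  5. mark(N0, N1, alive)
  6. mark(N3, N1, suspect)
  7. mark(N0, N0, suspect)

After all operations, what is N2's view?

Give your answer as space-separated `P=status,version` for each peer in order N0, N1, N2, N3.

Op 1: N2 marks N0=alive -> (alive,v1)
Op 2: gossip N0<->N2 -> N0.N0=(alive,v1) N0.N1=(alive,v0) N0.N2=(alive,v0) N0.N3=(alive,v0) | N2.N0=(alive,v1) N2.N1=(alive,v0) N2.N2=(alive,v0) N2.N3=(alive,v0)
Op 3: N3 marks N0=dead -> (dead,v1)
Op 4: N1 marks N0=dead -> (dead,v1)
Op 5: N0 marks N1=alive -> (alive,v1)
Op 6: N3 marks N1=suspect -> (suspect,v1)
Op 7: N0 marks N0=suspect -> (suspect,v2)

Answer: N0=alive,1 N1=alive,0 N2=alive,0 N3=alive,0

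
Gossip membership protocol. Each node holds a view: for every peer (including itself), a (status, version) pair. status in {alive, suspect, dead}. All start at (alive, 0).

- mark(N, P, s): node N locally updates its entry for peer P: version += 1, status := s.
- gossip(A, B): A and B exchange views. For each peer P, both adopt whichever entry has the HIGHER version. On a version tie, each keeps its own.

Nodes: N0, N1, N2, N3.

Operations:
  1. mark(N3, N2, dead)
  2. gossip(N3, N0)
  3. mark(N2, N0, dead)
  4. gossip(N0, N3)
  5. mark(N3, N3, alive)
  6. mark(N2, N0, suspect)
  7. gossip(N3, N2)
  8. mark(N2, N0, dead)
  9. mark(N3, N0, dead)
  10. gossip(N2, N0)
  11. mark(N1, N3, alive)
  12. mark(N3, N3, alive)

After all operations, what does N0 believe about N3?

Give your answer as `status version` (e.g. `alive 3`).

Answer: alive 1

Derivation:
Op 1: N3 marks N2=dead -> (dead,v1)
Op 2: gossip N3<->N0 -> N3.N0=(alive,v0) N3.N1=(alive,v0) N3.N2=(dead,v1) N3.N3=(alive,v0) | N0.N0=(alive,v0) N0.N1=(alive,v0) N0.N2=(dead,v1) N0.N3=(alive,v0)
Op 3: N2 marks N0=dead -> (dead,v1)
Op 4: gossip N0<->N3 -> N0.N0=(alive,v0) N0.N1=(alive,v0) N0.N2=(dead,v1) N0.N3=(alive,v0) | N3.N0=(alive,v0) N3.N1=(alive,v0) N3.N2=(dead,v1) N3.N3=(alive,v0)
Op 5: N3 marks N3=alive -> (alive,v1)
Op 6: N2 marks N0=suspect -> (suspect,v2)
Op 7: gossip N3<->N2 -> N3.N0=(suspect,v2) N3.N1=(alive,v0) N3.N2=(dead,v1) N3.N3=(alive,v1) | N2.N0=(suspect,v2) N2.N1=(alive,v0) N2.N2=(dead,v1) N2.N3=(alive,v1)
Op 8: N2 marks N0=dead -> (dead,v3)
Op 9: N3 marks N0=dead -> (dead,v3)
Op 10: gossip N2<->N0 -> N2.N0=(dead,v3) N2.N1=(alive,v0) N2.N2=(dead,v1) N2.N3=(alive,v1) | N0.N0=(dead,v3) N0.N1=(alive,v0) N0.N2=(dead,v1) N0.N3=(alive,v1)
Op 11: N1 marks N3=alive -> (alive,v1)
Op 12: N3 marks N3=alive -> (alive,v2)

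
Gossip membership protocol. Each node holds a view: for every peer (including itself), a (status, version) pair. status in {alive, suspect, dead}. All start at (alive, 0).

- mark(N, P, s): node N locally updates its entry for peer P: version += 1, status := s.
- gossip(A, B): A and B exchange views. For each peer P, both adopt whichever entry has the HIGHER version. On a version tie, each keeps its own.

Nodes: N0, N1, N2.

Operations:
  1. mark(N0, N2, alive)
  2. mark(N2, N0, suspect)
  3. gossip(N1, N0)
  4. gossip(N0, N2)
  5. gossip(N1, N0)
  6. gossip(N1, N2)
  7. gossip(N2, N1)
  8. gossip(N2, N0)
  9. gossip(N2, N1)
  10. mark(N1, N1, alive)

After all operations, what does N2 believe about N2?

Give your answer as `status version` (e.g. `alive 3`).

Answer: alive 1

Derivation:
Op 1: N0 marks N2=alive -> (alive,v1)
Op 2: N2 marks N0=suspect -> (suspect,v1)
Op 3: gossip N1<->N0 -> N1.N0=(alive,v0) N1.N1=(alive,v0) N1.N2=(alive,v1) | N0.N0=(alive,v0) N0.N1=(alive,v0) N0.N2=(alive,v1)
Op 4: gossip N0<->N2 -> N0.N0=(suspect,v1) N0.N1=(alive,v0) N0.N2=(alive,v1) | N2.N0=(suspect,v1) N2.N1=(alive,v0) N2.N2=(alive,v1)
Op 5: gossip N1<->N0 -> N1.N0=(suspect,v1) N1.N1=(alive,v0) N1.N2=(alive,v1) | N0.N0=(suspect,v1) N0.N1=(alive,v0) N0.N2=(alive,v1)
Op 6: gossip N1<->N2 -> N1.N0=(suspect,v1) N1.N1=(alive,v0) N1.N2=(alive,v1) | N2.N0=(suspect,v1) N2.N1=(alive,v0) N2.N2=(alive,v1)
Op 7: gossip N2<->N1 -> N2.N0=(suspect,v1) N2.N1=(alive,v0) N2.N2=(alive,v1) | N1.N0=(suspect,v1) N1.N1=(alive,v0) N1.N2=(alive,v1)
Op 8: gossip N2<->N0 -> N2.N0=(suspect,v1) N2.N1=(alive,v0) N2.N2=(alive,v1) | N0.N0=(suspect,v1) N0.N1=(alive,v0) N0.N2=(alive,v1)
Op 9: gossip N2<->N1 -> N2.N0=(suspect,v1) N2.N1=(alive,v0) N2.N2=(alive,v1) | N1.N0=(suspect,v1) N1.N1=(alive,v0) N1.N2=(alive,v1)
Op 10: N1 marks N1=alive -> (alive,v1)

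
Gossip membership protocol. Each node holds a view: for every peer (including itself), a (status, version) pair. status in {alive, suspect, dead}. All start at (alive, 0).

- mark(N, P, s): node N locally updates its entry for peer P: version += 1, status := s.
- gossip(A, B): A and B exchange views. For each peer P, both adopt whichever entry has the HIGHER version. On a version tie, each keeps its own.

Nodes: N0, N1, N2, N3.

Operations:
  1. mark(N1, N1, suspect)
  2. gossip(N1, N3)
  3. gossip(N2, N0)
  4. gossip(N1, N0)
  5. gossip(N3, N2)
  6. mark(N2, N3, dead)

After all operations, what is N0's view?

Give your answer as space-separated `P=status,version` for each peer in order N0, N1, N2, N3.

Op 1: N1 marks N1=suspect -> (suspect,v1)
Op 2: gossip N1<->N3 -> N1.N0=(alive,v0) N1.N1=(suspect,v1) N1.N2=(alive,v0) N1.N3=(alive,v0) | N3.N0=(alive,v0) N3.N1=(suspect,v1) N3.N2=(alive,v0) N3.N3=(alive,v0)
Op 3: gossip N2<->N0 -> N2.N0=(alive,v0) N2.N1=(alive,v0) N2.N2=(alive,v0) N2.N3=(alive,v0) | N0.N0=(alive,v0) N0.N1=(alive,v0) N0.N2=(alive,v0) N0.N3=(alive,v0)
Op 4: gossip N1<->N0 -> N1.N0=(alive,v0) N1.N1=(suspect,v1) N1.N2=(alive,v0) N1.N3=(alive,v0) | N0.N0=(alive,v0) N0.N1=(suspect,v1) N0.N2=(alive,v0) N0.N3=(alive,v0)
Op 5: gossip N3<->N2 -> N3.N0=(alive,v0) N3.N1=(suspect,v1) N3.N2=(alive,v0) N3.N3=(alive,v0) | N2.N0=(alive,v0) N2.N1=(suspect,v1) N2.N2=(alive,v0) N2.N3=(alive,v0)
Op 6: N2 marks N3=dead -> (dead,v1)

Answer: N0=alive,0 N1=suspect,1 N2=alive,0 N3=alive,0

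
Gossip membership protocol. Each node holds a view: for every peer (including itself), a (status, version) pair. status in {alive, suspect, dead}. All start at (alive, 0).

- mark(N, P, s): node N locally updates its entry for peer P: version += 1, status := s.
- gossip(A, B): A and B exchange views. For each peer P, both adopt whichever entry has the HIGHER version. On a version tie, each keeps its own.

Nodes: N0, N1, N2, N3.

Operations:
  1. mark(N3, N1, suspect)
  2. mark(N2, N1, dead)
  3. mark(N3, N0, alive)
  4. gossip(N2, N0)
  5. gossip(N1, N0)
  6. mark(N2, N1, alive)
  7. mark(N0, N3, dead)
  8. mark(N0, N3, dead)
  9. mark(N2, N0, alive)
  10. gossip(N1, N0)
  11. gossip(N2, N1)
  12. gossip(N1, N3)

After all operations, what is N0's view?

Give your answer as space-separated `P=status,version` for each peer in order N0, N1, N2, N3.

Answer: N0=alive,0 N1=dead,1 N2=alive,0 N3=dead,2

Derivation:
Op 1: N3 marks N1=suspect -> (suspect,v1)
Op 2: N2 marks N1=dead -> (dead,v1)
Op 3: N3 marks N0=alive -> (alive,v1)
Op 4: gossip N2<->N0 -> N2.N0=(alive,v0) N2.N1=(dead,v1) N2.N2=(alive,v0) N2.N3=(alive,v0) | N0.N0=(alive,v0) N0.N1=(dead,v1) N0.N2=(alive,v0) N0.N3=(alive,v0)
Op 5: gossip N1<->N0 -> N1.N0=(alive,v0) N1.N1=(dead,v1) N1.N2=(alive,v0) N1.N3=(alive,v0) | N0.N0=(alive,v0) N0.N1=(dead,v1) N0.N2=(alive,v0) N0.N3=(alive,v0)
Op 6: N2 marks N1=alive -> (alive,v2)
Op 7: N0 marks N3=dead -> (dead,v1)
Op 8: N0 marks N3=dead -> (dead,v2)
Op 9: N2 marks N0=alive -> (alive,v1)
Op 10: gossip N1<->N0 -> N1.N0=(alive,v0) N1.N1=(dead,v1) N1.N2=(alive,v0) N1.N3=(dead,v2) | N0.N0=(alive,v0) N0.N1=(dead,v1) N0.N2=(alive,v0) N0.N3=(dead,v2)
Op 11: gossip N2<->N1 -> N2.N0=(alive,v1) N2.N1=(alive,v2) N2.N2=(alive,v0) N2.N3=(dead,v2) | N1.N0=(alive,v1) N1.N1=(alive,v2) N1.N2=(alive,v0) N1.N3=(dead,v2)
Op 12: gossip N1<->N3 -> N1.N0=(alive,v1) N1.N1=(alive,v2) N1.N2=(alive,v0) N1.N3=(dead,v2) | N3.N0=(alive,v1) N3.N1=(alive,v2) N3.N2=(alive,v0) N3.N3=(dead,v2)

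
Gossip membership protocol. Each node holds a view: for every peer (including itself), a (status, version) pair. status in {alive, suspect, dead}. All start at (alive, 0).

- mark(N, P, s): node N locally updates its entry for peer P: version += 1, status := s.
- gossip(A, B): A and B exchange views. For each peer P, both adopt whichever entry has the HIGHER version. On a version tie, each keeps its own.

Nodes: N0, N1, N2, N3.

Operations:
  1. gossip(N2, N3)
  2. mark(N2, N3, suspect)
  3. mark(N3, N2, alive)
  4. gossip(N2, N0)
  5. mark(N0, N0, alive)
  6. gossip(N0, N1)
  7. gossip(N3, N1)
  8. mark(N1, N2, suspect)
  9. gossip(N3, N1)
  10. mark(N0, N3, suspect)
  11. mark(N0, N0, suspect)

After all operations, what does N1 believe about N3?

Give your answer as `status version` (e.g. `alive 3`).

Answer: suspect 1

Derivation:
Op 1: gossip N2<->N3 -> N2.N0=(alive,v0) N2.N1=(alive,v0) N2.N2=(alive,v0) N2.N3=(alive,v0) | N3.N0=(alive,v0) N3.N1=(alive,v0) N3.N2=(alive,v0) N3.N3=(alive,v0)
Op 2: N2 marks N3=suspect -> (suspect,v1)
Op 3: N3 marks N2=alive -> (alive,v1)
Op 4: gossip N2<->N0 -> N2.N0=(alive,v0) N2.N1=(alive,v0) N2.N2=(alive,v0) N2.N3=(suspect,v1) | N0.N0=(alive,v0) N0.N1=(alive,v0) N0.N2=(alive,v0) N0.N3=(suspect,v1)
Op 5: N0 marks N0=alive -> (alive,v1)
Op 6: gossip N0<->N1 -> N0.N0=(alive,v1) N0.N1=(alive,v0) N0.N2=(alive,v0) N0.N3=(suspect,v1) | N1.N0=(alive,v1) N1.N1=(alive,v0) N1.N2=(alive,v0) N1.N3=(suspect,v1)
Op 7: gossip N3<->N1 -> N3.N0=(alive,v1) N3.N1=(alive,v0) N3.N2=(alive,v1) N3.N3=(suspect,v1) | N1.N0=(alive,v1) N1.N1=(alive,v0) N1.N2=(alive,v1) N1.N3=(suspect,v1)
Op 8: N1 marks N2=suspect -> (suspect,v2)
Op 9: gossip N3<->N1 -> N3.N0=(alive,v1) N3.N1=(alive,v0) N3.N2=(suspect,v2) N3.N3=(suspect,v1) | N1.N0=(alive,v1) N1.N1=(alive,v0) N1.N2=(suspect,v2) N1.N3=(suspect,v1)
Op 10: N0 marks N3=suspect -> (suspect,v2)
Op 11: N0 marks N0=suspect -> (suspect,v2)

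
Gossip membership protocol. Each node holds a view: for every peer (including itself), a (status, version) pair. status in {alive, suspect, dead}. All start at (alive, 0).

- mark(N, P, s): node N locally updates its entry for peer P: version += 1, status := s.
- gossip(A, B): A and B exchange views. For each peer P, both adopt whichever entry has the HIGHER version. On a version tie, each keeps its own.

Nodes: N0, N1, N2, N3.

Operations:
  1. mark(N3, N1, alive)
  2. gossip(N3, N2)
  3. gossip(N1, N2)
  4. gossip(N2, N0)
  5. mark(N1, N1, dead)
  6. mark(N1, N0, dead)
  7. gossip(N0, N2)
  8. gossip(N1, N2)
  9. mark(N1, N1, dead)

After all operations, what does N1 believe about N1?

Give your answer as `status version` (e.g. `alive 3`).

Op 1: N3 marks N1=alive -> (alive,v1)
Op 2: gossip N3<->N2 -> N3.N0=(alive,v0) N3.N1=(alive,v1) N3.N2=(alive,v0) N3.N3=(alive,v0) | N2.N0=(alive,v0) N2.N1=(alive,v1) N2.N2=(alive,v0) N2.N3=(alive,v0)
Op 3: gossip N1<->N2 -> N1.N0=(alive,v0) N1.N1=(alive,v1) N1.N2=(alive,v0) N1.N3=(alive,v0) | N2.N0=(alive,v0) N2.N1=(alive,v1) N2.N2=(alive,v0) N2.N3=(alive,v0)
Op 4: gossip N2<->N0 -> N2.N0=(alive,v0) N2.N1=(alive,v1) N2.N2=(alive,v0) N2.N3=(alive,v0) | N0.N0=(alive,v0) N0.N1=(alive,v1) N0.N2=(alive,v0) N0.N3=(alive,v0)
Op 5: N1 marks N1=dead -> (dead,v2)
Op 6: N1 marks N0=dead -> (dead,v1)
Op 7: gossip N0<->N2 -> N0.N0=(alive,v0) N0.N1=(alive,v1) N0.N2=(alive,v0) N0.N3=(alive,v0) | N2.N0=(alive,v0) N2.N1=(alive,v1) N2.N2=(alive,v0) N2.N3=(alive,v0)
Op 8: gossip N1<->N2 -> N1.N0=(dead,v1) N1.N1=(dead,v2) N1.N2=(alive,v0) N1.N3=(alive,v0) | N2.N0=(dead,v1) N2.N1=(dead,v2) N2.N2=(alive,v0) N2.N3=(alive,v0)
Op 9: N1 marks N1=dead -> (dead,v3)

Answer: dead 3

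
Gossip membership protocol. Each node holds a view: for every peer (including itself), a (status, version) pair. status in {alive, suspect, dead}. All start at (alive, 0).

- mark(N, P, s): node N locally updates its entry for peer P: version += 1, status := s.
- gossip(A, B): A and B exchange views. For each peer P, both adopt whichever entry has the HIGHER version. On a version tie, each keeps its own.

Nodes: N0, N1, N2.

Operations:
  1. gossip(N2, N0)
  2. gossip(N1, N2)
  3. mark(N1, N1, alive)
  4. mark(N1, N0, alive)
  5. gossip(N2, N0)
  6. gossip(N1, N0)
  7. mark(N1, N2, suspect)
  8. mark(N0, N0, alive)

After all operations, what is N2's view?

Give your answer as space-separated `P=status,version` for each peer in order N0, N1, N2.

Op 1: gossip N2<->N0 -> N2.N0=(alive,v0) N2.N1=(alive,v0) N2.N2=(alive,v0) | N0.N0=(alive,v0) N0.N1=(alive,v0) N0.N2=(alive,v0)
Op 2: gossip N1<->N2 -> N1.N0=(alive,v0) N1.N1=(alive,v0) N1.N2=(alive,v0) | N2.N0=(alive,v0) N2.N1=(alive,v0) N2.N2=(alive,v0)
Op 3: N1 marks N1=alive -> (alive,v1)
Op 4: N1 marks N0=alive -> (alive,v1)
Op 5: gossip N2<->N0 -> N2.N0=(alive,v0) N2.N1=(alive,v0) N2.N2=(alive,v0) | N0.N0=(alive,v0) N0.N1=(alive,v0) N0.N2=(alive,v0)
Op 6: gossip N1<->N0 -> N1.N0=(alive,v1) N1.N1=(alive,v1) N1.N2=(alive,v0) | N0.N0=(alive,v1) N0.N1=(alive,v1) N0.N2=(alive,v0)
Op 7: N1 marks N2=suspect -> (suspect,v1)
Op 8: N0 marks N0=alive -> (alive,v2)

Answer: N0=alive,0 N1=alive,0 N2=alive,0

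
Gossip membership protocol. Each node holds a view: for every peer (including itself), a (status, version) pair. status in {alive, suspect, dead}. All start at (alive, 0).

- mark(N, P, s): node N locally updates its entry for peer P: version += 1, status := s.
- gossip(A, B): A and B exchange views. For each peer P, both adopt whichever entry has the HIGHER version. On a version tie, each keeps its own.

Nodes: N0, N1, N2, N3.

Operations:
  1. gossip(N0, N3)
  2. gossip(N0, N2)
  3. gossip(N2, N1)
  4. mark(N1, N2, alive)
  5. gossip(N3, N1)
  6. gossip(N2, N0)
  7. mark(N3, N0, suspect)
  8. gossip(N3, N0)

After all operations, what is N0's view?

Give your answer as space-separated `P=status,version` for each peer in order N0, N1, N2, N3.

Op 1: gossip N0<->N3 -> N0.N0=(alive,v0) N0.N1=(alive,v0) N0.N2=(alive,v0) N0.N3=(alive,v0) | N3.N0=(alive,v0) N3.N1=(alive,v0) N3.N2=(alive,v0) N3.N3=(alive,v0)
Op 2: gossip N0<->N2 -> N0.N0=(alive,v0) N0.N1=(alive,v0) N0.N2=(alive,v0) N0.N3=(alive,v0) | N2.N0=(alive,v0) N2.N1=(alive,v0) N2.N2=(alive,v0) N2.N3=(alive,v0)
Op 3: gossip N2<->N1 -> N2.N0=(alive,v0) N2.N1=(alive,v0) N2.N2=(alive,v0) N2.N3=(alive,v0) | N1.N0=(alive,v0) N1.N1=(alive,v0) N1.N2=(alive,v0) N1.N3=(alive,v0)
Op 4: N1 marks N2=alive -> (alive,v1)
Op 5: gossip N3<->N1 -> N3.N0=(alive,v0) N3.N1=(alive,v0) N3.N2=(alive,v1) N3.N3=(alive,v0) | N1.N0=(alive,v0) N1.N1=(alive,v0) N1.N2=(alive,v1) N1.N3=(alive,v0)
Op 6: gossip N2<->N0 -> N2.N0=(alive,v0) N2.N1=(alive,v0) N2.N2=(alive,v0) N2.N3=(alive,v0) | N0.N0=(alive,v0) N0.N1=(alive,v0) N0.N2=(alive,v0) N0.N3=(alive,v0)
Op 7: N3 marks N0=suspect -> (suspect,v1)
Op 8: gossip N3<->N0 -> N3.N0=(suspect,v1) N3.N1=(alive,v0) N3.N2=(alive,v1) N3.N3=(alive,v0) | N0.N0=(suspect,v1) N0.N1=(alive,v0) N0.N2=(alive,v1) N0.N3=(alive,v0)

Answer: N0=suspect,1 N1=alive,0 N2=alive,1 N3=alive,0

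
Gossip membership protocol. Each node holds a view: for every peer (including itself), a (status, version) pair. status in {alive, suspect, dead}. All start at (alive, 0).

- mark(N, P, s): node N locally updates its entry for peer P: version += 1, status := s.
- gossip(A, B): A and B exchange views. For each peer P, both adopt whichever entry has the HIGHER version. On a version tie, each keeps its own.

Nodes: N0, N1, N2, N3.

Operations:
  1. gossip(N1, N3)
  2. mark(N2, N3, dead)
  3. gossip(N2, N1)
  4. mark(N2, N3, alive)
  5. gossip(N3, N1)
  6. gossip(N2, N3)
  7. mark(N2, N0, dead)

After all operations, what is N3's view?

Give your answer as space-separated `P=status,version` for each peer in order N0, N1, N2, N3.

Op 1: gossip N1<->N3 -> N1.N0=(alive,v0) N1.N1=(alive,v0) N1.N2=(alive,v0) N1.N3=(alive,v0) | N3.N0=(alive,v0) N3.N1=(alive,v0) N3.N2=(alive,v0) N3.N3=(alive,v0)
Op 2: N2 marks N3=dead -> (dead,v1)
Op 3: gossip N2<->N1 -> N2.N0=(alive,v0) N2.N1=(alive,v0) N2.N2=(alive,v0) N2.N3=(dead,v1) | N1.N0=(alive,v0) N1.N1=(alive,v0) N1.N2=(alive,v0) N1.N3=(dead,v1)
Op 4: N2 marks N3=alive -> (alive,v2)
Op 5: gossip N3<->N1 -> N3.N0=(alive,v0) N3.N1=(alive,v0) N3.N2=(alive,v0) N3.N3=(dead,v1) | N1.N0=(alive,v0) N1.N1=(alive,v0) N1.N2=(alive,v0) N1.N3=(dead,v1)
Op 6: gossip N2<->N3 -> N2.N0=(alive,v0) N2.N1=(alive,v0) N2.N2=(alive,v0) N2.N3=(alive,v2) | N3.N0=(alive,v0) N3.N1=(alive,v0) N3.N2=(alive,v0) N3.N3=(alive,v2)
Op 7: N2 marks N0=dead -> (dead,v1)

Answer: N0=alive,0 N1=alive,0 N2=alive,0 N3=alive,2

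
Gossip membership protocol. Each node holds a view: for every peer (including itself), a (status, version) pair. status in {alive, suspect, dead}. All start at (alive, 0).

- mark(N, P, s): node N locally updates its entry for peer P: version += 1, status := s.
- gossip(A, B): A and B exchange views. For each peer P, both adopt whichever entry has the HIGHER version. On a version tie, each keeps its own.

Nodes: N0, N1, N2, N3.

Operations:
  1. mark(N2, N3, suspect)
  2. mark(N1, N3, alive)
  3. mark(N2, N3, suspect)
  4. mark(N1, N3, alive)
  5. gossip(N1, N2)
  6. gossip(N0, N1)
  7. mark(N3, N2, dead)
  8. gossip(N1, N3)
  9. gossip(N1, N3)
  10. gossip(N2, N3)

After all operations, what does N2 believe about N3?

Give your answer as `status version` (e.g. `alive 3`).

Answer: suspect 2

Derivation:
Op 1: N2 marks N3=suspect -> (suspect,v1)
Op 2: N1 marks N3=alive -> (alive,v1)
Op 3: N2 marks N3=suspect -> (suspect,v2)
Op 4: N1 marks N3=alive -> (alive,v2)
Op 5: gossip N1<->N2 -> N1.N0=(alive,v0) N1.N1=(alive,v0) N1.N2=(alive,v0) N1.N3=(alive,v2) | N2.N0=(alive,v0) N2.N1=(alive,v0) N2.N2=(alive,v0) N2.N3=(suspect,v2)
Op 6: gossip N0<->N1 -> N0.N0=(alive,v0) N0.N1=(alive,v0) N0.N2=(alive,v0) N0.N3=(alive,v2) | N1.N0=(alive,v0) N1.N1=(alive,v0) N1.N2=(alive,v0) N1.N3=(alive,v2)
Op 7: N3 marks N2=dead -> (dead,v1)
Op 8: gossip N1<->N3 -> N1.N0=(alive,v0) N1.N1=(alive,v0) N1.N2=(dead,v1) N1.N3=(alive,v2) | N3.N0=(alive,v0) N3.N1=(alive,v0) N3.N2=(dead,v1) N3.N3=(alive,v2)
Op 9: gossip N1<->N3 -> N1.N0=(alive,v0) N1.N1=(alive,v0) N1.N2=(dead,v1) N1.N3=(alive,v2) | N3.N0=(alive,v0) N3.N1=(alive,v0) N3.N2=(dead,v1) N3.N3=(alive,v2)
Op 10: gossip N2<->N3 -> N2.N0=(alive,v0) N2.N1=(alive,v0) N2.N2=(dead,v1) N2.N3=(suspect,v2) | N3.N0=(alive,v0) N3.N1=(alive,v0) N3.N2=(dead,v1) N3.N3=(alive,v2)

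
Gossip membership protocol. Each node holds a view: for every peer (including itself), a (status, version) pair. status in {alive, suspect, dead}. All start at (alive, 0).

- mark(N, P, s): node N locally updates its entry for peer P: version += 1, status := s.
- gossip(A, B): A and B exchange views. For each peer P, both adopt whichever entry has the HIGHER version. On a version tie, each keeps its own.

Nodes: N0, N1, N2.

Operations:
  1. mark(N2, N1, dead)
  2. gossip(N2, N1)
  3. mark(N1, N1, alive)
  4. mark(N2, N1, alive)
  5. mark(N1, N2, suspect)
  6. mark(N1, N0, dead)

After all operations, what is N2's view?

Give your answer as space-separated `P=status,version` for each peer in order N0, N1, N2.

Op 1: N2 marks N1=dead -> (dead,v1)
Op 2: gossip N2<->N1 -> N2.N0=(alive,v0) N2.N1=(dead,v1) N2.N2=(alive,v0) | N1.N0=(alive,v0) N1.N1=(dead,v1) N1.N2=(alive,v0)
Op 3: N1 marks N1=alive -> (alive,v2)
Op 4: N2 marks N1=alive -> (alive,v2)
Op 5: N1 marks N2=suspect -> (suspect,v1)
Op 6: N1 marks N0=dead -> (dead,v1)

Answer: N0=alive,0 N1=alive,2 N2=alive,0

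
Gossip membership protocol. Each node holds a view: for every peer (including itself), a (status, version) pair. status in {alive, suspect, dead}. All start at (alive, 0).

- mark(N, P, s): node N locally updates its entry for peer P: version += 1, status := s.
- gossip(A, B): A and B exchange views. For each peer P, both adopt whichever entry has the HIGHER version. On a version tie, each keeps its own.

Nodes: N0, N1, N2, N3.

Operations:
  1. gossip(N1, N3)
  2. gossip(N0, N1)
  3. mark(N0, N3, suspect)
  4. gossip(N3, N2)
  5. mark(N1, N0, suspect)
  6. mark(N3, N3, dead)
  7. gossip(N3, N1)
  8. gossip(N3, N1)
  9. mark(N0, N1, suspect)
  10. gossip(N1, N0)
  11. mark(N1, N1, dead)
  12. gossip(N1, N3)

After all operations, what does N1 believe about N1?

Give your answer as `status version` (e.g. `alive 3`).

Answer: dead 2

Derivation:
Op 1: gossip N1<->N3 -> N1.N0=(alive,v0) N1.N1=(alive,v0) N1.N2=(alive,v0) N1.N3=(alive,v0) | N3.N0=(alive,v0) N3.N1=(alive,v0) N3.N2=(alive,v0) N3.N3=(alive,v0)
Op 2: gossip N0<->N1 -> N0.N0=(alive,v0) N0.N1=(alive,v0) N0.N2=(alive,v0) N0.N3=(alive,v0) | N1.N0=(alive,v0) N1.N1=(alive,v0) N1.N2=(alive,v0) N1.N3=(alive,v0)
Op 3: N0 marks N3=suspect -> (suspect,v1)
Op 4: gossip N3<->N2 -> N3.N0=(alive,v0) N3.N1=(alive,v0) N3.N2=(alive,v0) N3.N3=(alive,v0) | N2.N0=(alive,v0) N2.N1=(alive,v0) N2.N2=(alive,v0) N2.N3=(alive,v0)
Op 5: N1 marks N0=suspect -> (suspect,v1)
Op 6: N3 marks N3=dead -> (dead,v1)
Op 7: gossip N3<->N1 -> N3.N0=(suspect,v1) N3.N1=(alive,v0) N3.N2=(alive,v0) N3.N3=(dead,v1) | N1.N0=(suspect,v1) N1.N1=(alive,v0) N1.N2=(alive,v0) N1.N3=(dead,v1)
Op 8: gossip N3<->N1 -> N3.N0=(suspect,v1) N3.N1=(alive,v0) N3.N2=(alive,v0) N3.N3=(dead,v1) | N1.N0=(suspect,v1) N1.N1=(alive,v0) N1.N2=(alive,v0) N1.N3=(dead,v1)
Op 9: N0 marks N1=suspect -> (suspect,v1)
Op 10: gossip N1<->N0 -> N1.N0=(suspect,v1) N1.N1=(suspect,v1) N1.N2=(alive,v0) N1.N3=(dead,v1) | N0.N0=(suspect,v1) N0.N1=(suspect,v1) N0.N2=(alive,v0) N0.N3=(suspect,v1)
Op 11: N1 marks N1=dead -> (dead,v2)
Op 12: gossip N1<->N3 -> N1.N0=(suspect,v1) N1.N1=(dead,v2) N1.N2=(alive,v0) N1.N3=(dead,v1) | N3.N0=(suspect,v1) N3.N1=(dead,v2) N3.N2=(alive,v0) N3.N3=(dead,v1)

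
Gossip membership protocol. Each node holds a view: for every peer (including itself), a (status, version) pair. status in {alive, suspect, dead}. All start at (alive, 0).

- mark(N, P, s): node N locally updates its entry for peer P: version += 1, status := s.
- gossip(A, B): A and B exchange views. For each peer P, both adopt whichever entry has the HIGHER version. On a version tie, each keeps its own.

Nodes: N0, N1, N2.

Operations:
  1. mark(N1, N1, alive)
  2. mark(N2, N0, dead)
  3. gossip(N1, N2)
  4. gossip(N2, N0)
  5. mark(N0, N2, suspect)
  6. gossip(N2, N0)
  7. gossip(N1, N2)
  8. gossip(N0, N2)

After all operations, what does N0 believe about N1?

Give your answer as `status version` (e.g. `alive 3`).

Op 1: N1 marks N1=alive -> (alive,v1)
Op 2: N2 marks N0=dead -> (dead,v1)
Op 3: gossip N1<->N2 -> N1.N0=(dead,v1) N1.N1=(alive,v1) N1.N2=(alive,v0) | N2.N0=(dead,v1) N2.N1=(alive,v1) N2.N2=(alive,v0)
Op 4: gossip N2<->N0 -> N2.N0=(dead,v1) N2.N1=(alive,v1) N2.N2=(alive,v0) | N0.N0=(dead,v1) N0.N1=(alive,v1) N0.N2=(alive,v0)
Op 5: N0 marks N2=suspect -> (suspect,v1)
Op 6: gossip N2<->N0 -> N2.N0=(dead,v1) N2.N1=(alive,v1) N2.N2=(suspect,v1) | N0.N0=(dead,v1) N0.N1=(alive,v1) N0.N2=(suspect,v1)
Op 7: gossip N1<->N2 -> N1.N0=(dead,v1) N1.N1=(alive,v1) N1.N2=(suspect,v1) | N2.N0=(dead,v1) N2.N1=(alive,v1) N2.N2=(suspect,v1)
Op 8: gossip N0<->N2 -> N0.N0=(dead,v1) N0.N1=(alive,v1) N0.N2=(suspect,v1) | N2.N0=(dead,v1) N2.N1=(alive,v1) N2.N2=(suspect,v1)

Answer: alive 1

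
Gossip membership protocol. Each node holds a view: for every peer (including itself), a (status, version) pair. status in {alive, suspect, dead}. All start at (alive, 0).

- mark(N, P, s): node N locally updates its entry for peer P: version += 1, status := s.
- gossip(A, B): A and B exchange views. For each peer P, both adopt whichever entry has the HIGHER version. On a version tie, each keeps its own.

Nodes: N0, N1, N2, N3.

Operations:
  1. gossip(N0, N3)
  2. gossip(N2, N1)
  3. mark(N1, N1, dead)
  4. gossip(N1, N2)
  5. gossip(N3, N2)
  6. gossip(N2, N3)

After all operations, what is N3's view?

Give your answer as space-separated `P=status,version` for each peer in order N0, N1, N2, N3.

Answer: N0=alive,0 N1=dead,1 N2=alive,0 N3=alive,0

Derivation:
Op 1: gossip N0<->N3 -> N0.N0=(alive,v0) N0.N1=(alive,v0) N0.N2=(alive,v0) N0.N3=(alive,v0) | N3.N0=(alive,v0) N3.N1=(alive,v0) N3.N2=(alive,v0) N3.N3=(alive,v0)
Op 2: gossip N2<->N1 -> N2.N0=(alive,v0) N2.N1=(alive,v0) N2.N2=(alive,v0) N2.N3=(alive,v0) | N1.N0=(alive,v0) N1.N1=(alive,v0) N1.N2=(alive,v0) N1.N3=(alive,v0)
Op 3: N1 marks N1=dead -> (dead,v1)
Op 4: gossip N1<->N2 -> N1.N0=(alive,v0) N1.N1=(dead,v1) N1.N2=(alive,v0) N1.N3=(alive,v0) | N2.N0=(alive,v0) N2.N1=(dead,v1) N2.N2=(alive,v0) N2.N3=(alive,v0)
Op 5: gossip N3<->N2 -> N3.N0=(alive,v0) N3.N1=(dead,v1) N3.N2=(alive,v0) N3.N3=(alive,v0) | N2.N0=(alive,v0) N2.N1=(dead,v1) N2.N2=(alive,v0) N2.N3=(alive,v0)
Op 6: gossip N2<->N3 -> N2.N0=(alive,v0) N2.N1=(dead,v1) N2.N2=(alive,v0) N2.N3=(alive,v0) | N3.N0=(alive,v0) N3.N1=(dead,v1) N3.N2=(alive,v0) N3.N3=(alive,v0)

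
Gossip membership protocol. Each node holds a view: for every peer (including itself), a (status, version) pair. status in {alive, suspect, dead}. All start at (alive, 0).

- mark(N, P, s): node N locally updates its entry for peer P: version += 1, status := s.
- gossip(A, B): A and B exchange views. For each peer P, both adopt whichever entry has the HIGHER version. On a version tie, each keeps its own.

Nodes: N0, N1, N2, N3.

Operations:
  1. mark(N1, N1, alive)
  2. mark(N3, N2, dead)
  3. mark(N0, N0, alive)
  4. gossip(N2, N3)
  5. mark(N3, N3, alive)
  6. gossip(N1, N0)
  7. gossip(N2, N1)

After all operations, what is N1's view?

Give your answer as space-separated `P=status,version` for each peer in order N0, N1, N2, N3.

Op 1: N1 marks N1=alive -> (alive,v1)
Op 2: N3 marks N2=dead -> (dead,v1)
Op 3: N0 marks N0=alive -> (alive,v1)
Op 4: gossip N2<->N3 -> N2.N0=(alive,v0) N2.N1=(alive,v0) N2.N2=(dead,v1) N2.N3=(alive,v0) | N3.N0=(alive,v0) N3.N1=(alive,v0) N3.N2=(dead,v1) N3.N3=(alive,v0)
Op 5: N3 marks N3=alive -> (alive,v1)
Op 6: gossip N1<->N0 -> N1.N0=(alive,v1) N1.N1=(alive,v1) N1.N2=(alive,v0) N1.N3=(alive,v0) | N0.N0=(alive,v1) N0.N1=(alive,v1) N0.N2=(alive,v0) N0.N3=(alive,v0)
Op 7: gossip N2<->N1 -> N2.N0=(alive,v1) N2.N1=(alive,v1) N2.N2=(dead,v1) N2.N3=(alive,v0) | N1.N0=(alive,v1) N1.N1=(alive,v1) N1.N2=(dead,v1) N1.N3=(alive,v0)

Answer: N0=alive,1 N1=alive,1 N2=dead,1 N3=alive,0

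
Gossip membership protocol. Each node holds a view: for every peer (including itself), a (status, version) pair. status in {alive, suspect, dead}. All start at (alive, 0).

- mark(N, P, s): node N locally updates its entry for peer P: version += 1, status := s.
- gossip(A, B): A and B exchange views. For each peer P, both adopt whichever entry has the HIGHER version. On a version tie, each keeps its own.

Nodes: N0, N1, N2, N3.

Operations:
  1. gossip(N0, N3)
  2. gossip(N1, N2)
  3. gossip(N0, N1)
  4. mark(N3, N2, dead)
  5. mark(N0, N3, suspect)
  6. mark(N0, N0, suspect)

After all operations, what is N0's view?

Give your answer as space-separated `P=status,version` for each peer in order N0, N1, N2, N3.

Answer: N0=suspect,1 N1=alive,0 N2=alive,0 N3=suspect,1

Derivation:
Op 1: gossip N0<->N3 -> N0.N0=(alive,v0) N0.N1=(alive,v0) N0.N2=(alive,v0) N0.N3=(alive,v0) | N3.N0=(alive,v0) N3.N1=(alive,v0) N3.N2=(alive,v0) N3.N3=(alive,v0)
Op 2: gossip N1<->N2 -> N1.N0=(alive,v0) N1.N1=(alive,v0) N1.N2=(alive,v0) N1.N3=(alive,v0) | N2.N0=(alive,v0) N2.N1=(alive,v0) N2.N2=(alive,v0) N2.N3=(alive,v0)
Op 3: gossip N0<->N1 -> N0.N0=(alive,v0) N0.N1=(alive,v0) N0.N2=(alive,v0) N0.N3=(alive,v0) | N1.N0=(alive,v0) N1.N1=(alive,v0) N1.N2=(alive,v0) N1.N3=(alive,v0)
Op 4: N3 marks N2=dead -> (dead,v1)
Op 5: N0 marks N3=suspect -> (suspect,v1)
Op 6: N0 marks N0=suspect -> (suspect,v1)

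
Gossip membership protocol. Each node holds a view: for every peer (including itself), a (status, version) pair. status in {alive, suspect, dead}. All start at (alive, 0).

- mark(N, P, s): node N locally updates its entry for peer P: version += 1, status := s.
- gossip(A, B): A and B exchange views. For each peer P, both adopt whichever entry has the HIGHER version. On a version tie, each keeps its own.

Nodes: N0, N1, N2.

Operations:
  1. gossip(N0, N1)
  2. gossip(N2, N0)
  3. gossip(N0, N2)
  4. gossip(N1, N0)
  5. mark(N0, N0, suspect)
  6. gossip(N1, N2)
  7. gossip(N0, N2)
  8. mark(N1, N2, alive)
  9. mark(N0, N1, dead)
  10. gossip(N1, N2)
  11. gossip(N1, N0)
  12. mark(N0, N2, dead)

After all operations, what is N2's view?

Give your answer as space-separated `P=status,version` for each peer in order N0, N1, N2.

Answer: N0=suspect,1 N1=alive,0 N2=alive,1

Derivation:
Op 1: gossip N0<->N1 -> N0.N0=(alive,v0) N0.N1=(alive,v0) N0.N2=(alive,v0) | N1.N0=(alive,v0) N1.N1=(alive,v0) N1.N2=(alive,v0)
Op 2: gossip N2<->N0 -> N2.N0=(alive,v0) N2.N1=(alive,v0) N2.N2=(alive,v0) | N0.N0=(alive,v0) N0.N1=(alive,v0) N0.N2=(alive,v0)
Op 3: gossip N0<->N2 -> N0.N0=(alive,v0) N0.N1=(alive,v0) N0.N2=(alive,v0) | N2.N0=(alive,v0) N2.N1=(alive,v0) N2.N2=(alive,v0)
Op 4: gossip N1<->N0 -> N1.N0=(alive,v0) N1.N1=(alive,v0) N1.N2=(alive,v0) | N0.N0=(alive,v0) N0.N1=(alive,v0) N0.N2=(alive,v0)
Op 5: N0 marks N0=suspect -> (suspect,v1)
Op 6: gossip N1<->N2 -> N1.N0=(alive,v0) N1.N1=(alive,v0) N1.N2=(alive,v0) | N2.N0=(alive,v0) N2.N1=(alive,v0) N2.N2=(alive,v0)
Op 7: gossip N0<->N2 -> N0.N0=(suspect,v1) N0.N1=(alive,v0) N0.N2=(alive,v0) | N2.N0=(suspect,v1) N2.N1=(alive,v0) N2.N2=(alive,v0)
Op 8: N1 marks N2=alive -> (alive,v1)
Op 9: N0 marks N1=dead -> (dead,v1)
Op 10: gossip N1<->N2 -> N1.N0=(suspect,v1) N1.N1=(alive,v0) N1.N2=(alive,v1) | N2.N0=(suspect,v1) N2.N1=(alive,v0) N2.N2=(alive,v1)
Op 11: gossip N1<->N0 -> N1.N0=(suspect,v1) N1.N1=(dead,v1) N1.N2=(alive,v1) | N0.N0=(suspect,v1) N0.N1=(dead,v1) N0.N2=(alive,v1)
Op 12: N0 marks N2=dead -> (dead,v2)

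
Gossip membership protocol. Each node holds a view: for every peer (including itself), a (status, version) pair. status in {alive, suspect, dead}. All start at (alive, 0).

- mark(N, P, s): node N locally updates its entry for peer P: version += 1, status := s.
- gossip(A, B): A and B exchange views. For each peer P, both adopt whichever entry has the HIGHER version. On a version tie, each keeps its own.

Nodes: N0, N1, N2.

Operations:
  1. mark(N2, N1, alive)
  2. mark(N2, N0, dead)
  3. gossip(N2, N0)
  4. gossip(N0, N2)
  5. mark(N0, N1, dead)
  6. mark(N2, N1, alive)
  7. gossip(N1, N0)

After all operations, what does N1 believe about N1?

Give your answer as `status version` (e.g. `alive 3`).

Answer: dead 2

Derivation:
Op 1: N2 marks N1=alive -> (alive,v1)
Op 2: N2 marks N0=dead -> (dead,v1)
Op 3: gossip N2<->N0 -> N2.N0=(dead,v1) N2.N1=(alive,v1) N2.N2=(alive,v0) | N0.N0=(dead,v1) N0.N1=(alive,v1) N0.N2=(alive,v0)
Op 4: gossip N0<->N2 -> N0.N0=(dead,v1) N0.N1=(alive,v1) N0.N2=(alive,v0) | N2.N0=(dead,v1) N2.N1=(alive,v1) N2.N2=(alive,v0)
Op 5: N0 marks N1=dead -> (dead,v2)
Op 6: N2 marks N1=alive -> (alive,v2)
Op 7: gossip N1<->N0 -> N1.N0=(dead,v1) N1.N1=(dead,v2) N1.N2=(alive,v0) | N0.N0=(dead,v1) N0.N1=(dead,v2) N0.N2=(alive,v0)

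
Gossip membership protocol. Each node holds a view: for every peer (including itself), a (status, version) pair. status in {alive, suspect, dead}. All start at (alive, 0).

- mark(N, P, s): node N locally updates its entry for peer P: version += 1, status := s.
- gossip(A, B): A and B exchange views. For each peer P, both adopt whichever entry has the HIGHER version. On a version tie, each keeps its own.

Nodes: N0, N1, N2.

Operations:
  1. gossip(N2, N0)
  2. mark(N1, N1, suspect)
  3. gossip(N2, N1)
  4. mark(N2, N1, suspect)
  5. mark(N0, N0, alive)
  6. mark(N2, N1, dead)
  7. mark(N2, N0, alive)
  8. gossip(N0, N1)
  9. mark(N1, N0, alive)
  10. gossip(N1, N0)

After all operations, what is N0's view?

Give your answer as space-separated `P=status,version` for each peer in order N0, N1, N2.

Answer: N0=alive,2 N1=suspect,1 N2=alive,0

Derivation:
Op 1: gossip N2<->N0 -> N2.N0=(alive,v0) N2.N1=(alive,v0) N2.N2=(alive,v0) | N0.N0=(alive,v0) N0.N1=(alive,v0) N0.N2=(alive,v0)
Op 2: N1 marks N1=suspect -> (suspect,v1)
Op 3: gossip N2<->N1 -> N2.N0=(alive,v0) N2.N1=(suspect,v1) N2.N2=(alive,v0) | N1.N0=(alive,v0) N1.N1=(suspect,v1) N1.N2=(alive,v0)
Op 4: N2 marks N1=suspect -> (suspect,v2)
Op 5: N0 marks N0=alive -> (alive,v1)
Op 6: N2 marks N1=dead -> (dead,v3)
Op 7: N2 marks N0=alive -> (alive,v1)
Op 8: gossip N0<->N1 -> N0.N0=(alive,v1) N0.N1=(suspect,v1) N0.N2=(alive,v0) | N1.N0=(alive,v1) N1.N1=(suspect,v1) N1.N2=(alive,v0)
Op 9: N1 marks N0=alive -> (alive,v2)
Op 10: gossip N1<->N0 -> N1.N0=(alive,v2) N1.N1=(suspect,v1) N1.N2=(alive,v0) | N0.N0=(alive,v2) N0.N1=(suspect,v1) N0.N2=(alive,v0)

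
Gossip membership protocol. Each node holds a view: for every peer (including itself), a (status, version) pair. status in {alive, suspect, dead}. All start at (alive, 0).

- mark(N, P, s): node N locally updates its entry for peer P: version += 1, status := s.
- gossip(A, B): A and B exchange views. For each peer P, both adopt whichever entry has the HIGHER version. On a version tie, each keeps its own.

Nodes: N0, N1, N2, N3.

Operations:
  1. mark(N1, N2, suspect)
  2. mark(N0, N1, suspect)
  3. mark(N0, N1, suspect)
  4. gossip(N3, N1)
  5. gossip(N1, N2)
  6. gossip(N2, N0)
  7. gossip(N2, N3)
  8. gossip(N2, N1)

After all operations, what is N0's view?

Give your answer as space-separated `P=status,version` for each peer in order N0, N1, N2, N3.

Op 1: N1 marks N2=suspect -> (suspect,v1)
Op 2: N0 marks N1=suspect -> (suspect,v1)
Op 3: N0 marks N1=suspect -> (suspect,v2)
Op 4: gossip N3<->N1 -> N3.N0=(alive,v0) N3.N1=(alive,v0) N3.N2=(suspect,v1) N3.N3=(alive,v0) | N1.N0=(alive,v0) N1.N1=(alive,v0) N1.N2=(suspect,v1) N1.N3=(alive,v0)
Op 5: gossip N1<->N2 -> N1.N0=(alive,v0) N1.N1=(alive,v0) N1.N2=(suspect,v1) N1.N3=(alive,v0) | N2.N0=(alive,v0) N2.N1=(alive,v0) N2.N2=(suspect,v1) N2.N3=(alive,v0)
Op 6: gossip N2<->N0 -> N2.N0=(alive,v0) N2.N1=(suspect,v2) N2.N2=(suspect,v1) N2.N3=(alive,v0) | N0.N0=(alive,v0) N0.N1=(suspect,v2) N0.N2=(suspect,v1) N0.N3=(alive,v0)
Op 7: gossip N2<->N3 -> N2.N0=(alive,v0) N2.N1=(suspect,v2) N2.N2=(suspect,v1) N2.N3=(alive,v0) | N3.N0=(alive,v0) N3.N1=(suspect,v2) N3.N2=(suspect,v1) N3.N3=(alive,v0)
Op 8: gossip N2<->N1 -> N2.N0=(alive,v0) N2.N1=(suspect,v2) N2.N2=(suspect,v1) N2.N3=(alive,v0) | N1.N0=(alive,v0) N1.N1=(suspect,v2) N1.N2=(suspect,v1) N1.N3=(alive,v0)

Answer: N0=alive,0 N1=suspect,2 N2=suspect,1 N3=alive,0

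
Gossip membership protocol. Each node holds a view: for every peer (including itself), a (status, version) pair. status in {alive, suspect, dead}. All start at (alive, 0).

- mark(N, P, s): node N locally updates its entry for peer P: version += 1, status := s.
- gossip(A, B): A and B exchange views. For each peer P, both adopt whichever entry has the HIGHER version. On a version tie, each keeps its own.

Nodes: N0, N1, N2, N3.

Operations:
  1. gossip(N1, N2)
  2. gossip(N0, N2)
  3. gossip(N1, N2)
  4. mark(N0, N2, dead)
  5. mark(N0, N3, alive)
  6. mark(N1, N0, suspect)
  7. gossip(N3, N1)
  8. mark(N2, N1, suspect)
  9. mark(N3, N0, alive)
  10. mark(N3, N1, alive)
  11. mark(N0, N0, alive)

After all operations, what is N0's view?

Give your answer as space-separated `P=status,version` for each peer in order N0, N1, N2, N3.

Answer: N0=alive,1 N1=alive,0 N2=dead,1 N3=alive,1

Derivation:
Op 1: gossip N1<->N2 -> N1.N0=(alive,v0) N1.N1=(alive,v0) N1.N2=(alive,v0) N1.N3=(alive,v0) | N2.N0=(alive,v0) N2.N1=(alive,v0) N2.N2=(alive,v0) N2.N3=(alive,v0)
Op 2: gossip N0<->N2 -> N0.N0=(alive,v0) N0.N1=(alive,v0) N0.N2=(alive,v0) N0.N3=(alive,v0) | N2.N0=(alive,v0) N2.N1=(alive,v0) N2.N2=(alive,v0) N2.N3=(alive,v0)
Op 3: gossip N1<->N2 -> N1.N0=(alive,v0) N1.N1=(alive,v0) N1.N2=(alive,v0) N1.N3=(alive,v0) | N2.N0=(alive,v0) N2.N1=(alive,v0) N2.N2=(alive,v0) N2.N3=(alive,v0)
Op 4: N0 marks N2=dead -> (dead,v1)
Op 5: N0 marks N3=alive -> (alive,v1)
Op 6: N1 marks N0=suspect -> (suspect,v1)
Op 7: gossip N3<->N1 -> N3.N0=(suspect,v1) N3.N1=(alive,v0) N3.N2=(alive,v0) N3.N3=(alive,v0) | N1.N0=(suspect,v1) N1.N1=(alive,v0) N1.N2=(alive,v0) N1.N3=(alive,v0)
Op 8: N2 marks N1=suspect -> (suspect,v1)
Op 9: N3 marks N0=alive -> (alive,v2)
Op 10: N3 marks N1=alive -> (alive,v1)
Op 11: N0 marks N0=alive -> (alive,v1)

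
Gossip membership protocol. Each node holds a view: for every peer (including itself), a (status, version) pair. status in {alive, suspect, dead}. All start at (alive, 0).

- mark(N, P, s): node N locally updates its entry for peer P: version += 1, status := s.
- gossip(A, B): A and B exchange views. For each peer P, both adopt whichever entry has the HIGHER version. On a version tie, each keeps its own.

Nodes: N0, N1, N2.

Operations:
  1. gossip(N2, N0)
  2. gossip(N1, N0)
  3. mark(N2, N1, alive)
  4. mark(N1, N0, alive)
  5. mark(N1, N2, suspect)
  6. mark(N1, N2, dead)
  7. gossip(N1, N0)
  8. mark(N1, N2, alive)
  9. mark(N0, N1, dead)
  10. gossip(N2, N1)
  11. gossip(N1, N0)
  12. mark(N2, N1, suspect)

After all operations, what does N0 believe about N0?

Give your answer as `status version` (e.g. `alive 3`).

Op 1: gossip N2<->N0 -> N2.N0=(alive,v0) N2.N1=(alive,v0) N2.N2=(alive,v0) | N0.N0=(alive,v0) N0.N1=(alive,v0) N0.N2=(alive,v0)
Op 2: gossip N1<->N0 -> N1.N0=(alive,v0) N1.N1=(alive,v0) N1.N2=(alive,v0) | N0.N0=(alive,v0) N0.N1=(alive,v0) N0.N2=(alive,v0)
Op 3: N2 marks N1=alive -> (alive,v1)
Op 4: N1 marks N0=alive -> (alive,v1)
Op 5: N1 marks N2=suspect -> (suspect,v1)
Op 6: N1 marks N2=dead -> (dead,v2)
Op 7: gossip N1<->N0 -> N1.N0=(alive,v1) N1.N1=(alive,v0) N1.N2=(dead,v2) | N0.N0=(alive,v1) N0.N1=(alive,v0) N0.N2=(dead,v2)
Op 8: N1 marks N2=alive -> (alive,v3)
Op 9: N0 marks N1=dead -> (dead,v1)
Op 10: gossip N2<->N1 -> N2.N0=(alive,v1) N2.N1=(alive,v1) N2.N2=(alive,v3) | N1.N0=(alive,v1) N1.N1=(alive,v1) N1.N2=(alive,v3)
Op 11: gossip N1<->N0 -> N1.N0=(alive,v1) N1.N1=(alive,v1) N1.N2=(alive,v3) | N0.N0=(alive,v1) N0.N1=(dead,v1) N0.N2=(alive,v3)
Op 12: N2 marks N1=suspect -> (suspect,v2)

Answer: alive 1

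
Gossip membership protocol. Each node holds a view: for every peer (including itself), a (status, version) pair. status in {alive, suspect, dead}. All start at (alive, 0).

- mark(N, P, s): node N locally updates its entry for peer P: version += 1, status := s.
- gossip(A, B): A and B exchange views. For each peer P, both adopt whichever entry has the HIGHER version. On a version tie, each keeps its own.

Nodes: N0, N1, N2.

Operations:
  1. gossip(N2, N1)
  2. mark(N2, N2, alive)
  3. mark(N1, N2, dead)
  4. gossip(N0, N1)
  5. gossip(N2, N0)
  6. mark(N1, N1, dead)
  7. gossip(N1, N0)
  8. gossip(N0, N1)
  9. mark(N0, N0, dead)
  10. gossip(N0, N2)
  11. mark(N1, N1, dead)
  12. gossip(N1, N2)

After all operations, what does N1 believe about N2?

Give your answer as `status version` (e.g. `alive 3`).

Answer: dead 1

Derivation:
Op 1: gossip N2<->N1 -> N2.N0=(alive,v0) N2.N1=(alive,v0) N2.N2=(alive,v0) | N1.N0=(alive,v0) N1.N1=(alive,v0) N1.N2=(alive,v0)
Op 2: N2 marks N2=alive -> (alive,v1)
Op 3: N1 marks N2=dead -> (dead,v1)
Op 4: gossip N0<->N1 -> N0.N0=(alive,v0) N0.N1=(alive,v0) N0.N2=(dead,v1) | N1.N0=(alive,v0) N1.N1=(alive,v0) N1.N2=(dead,v1)
Op 5: gossip N2<->N0 -> N2.N0=(alive,v0) N2.N1=(alive,v0) N2.N2=(alive,v1) | N0.N0=(alive,v0) N0.N1=(alive,v0) N0.N2=(dead,v1)
Op 6: N1 marks N1=dead -> (dead,v1)
Op 7: gossip N1<->N0 -> N1.N0=(alive,v0) N1.N1=(dead,v1) N1.N2=(dead,v1) | N0.N0=(alive,v0) N0.N1=(dead,v1) N0.N2=(dead,v1)
Op 8: gossip N0<->N1 -> N0.N0=(alive,v0) N0.N1=(dead,v1) N0.N2=(dead,v1) | N1.N0=(alive,v0) N1.N1=(dead,v1) N1.N2=(dead,v1)
Op 9: N0 marks N0=dead -> (dead,v1)
Op 10: gossip N0<->N2 -> N0.N0=(dead,v1) N0.N1=(dead,v1) N0.N2=(dead,v1) | N2.N0=(dead,v1) N2.N1=(dead,v1) N2.N2=(alive,v1)
Op 11: N1 marks N1=dead -> (dead,v2)
Op 12: gossip N1<->N2 -> N1.N0=(dead,v1) N1.N1=(dead,v2) N1.N2=(dead,v1) | N2.N0=(dead,v1) N2.N1=(dead,v2) N2.N2=(alive,v1)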